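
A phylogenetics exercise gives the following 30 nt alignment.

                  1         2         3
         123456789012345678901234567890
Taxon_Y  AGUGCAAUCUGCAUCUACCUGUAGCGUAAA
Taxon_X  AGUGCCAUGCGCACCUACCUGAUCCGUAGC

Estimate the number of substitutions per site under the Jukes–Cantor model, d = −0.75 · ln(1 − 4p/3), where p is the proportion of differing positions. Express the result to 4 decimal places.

0.3831

Mismatches occur at site 6 (A/C), site 9 (C/G), site 10 (U/C), site 14 (U/C), site 22 (U/A), site 23 (A/U), site 24 (G/C), site 29 (A/G), site 30 (A/C).
p = 9/30 = 0.300000.
d = −0.75 · ln(1 − (4/3)·0.300000) = −0.75 · ln(0.600000) = −0.75 · (-0.510826) = 0.3831.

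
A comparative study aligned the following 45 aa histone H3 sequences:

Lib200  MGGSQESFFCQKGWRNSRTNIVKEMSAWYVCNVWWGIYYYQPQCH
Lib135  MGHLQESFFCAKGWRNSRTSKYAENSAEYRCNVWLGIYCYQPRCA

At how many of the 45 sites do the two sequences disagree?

Differing sites — 3:G/H; 4:S/L; 11:Q/A; 20:N/S; 21:I/K; 22:V/Y; 23:K/A; 25:M/N; 28:W/E; 30:V/R; 35:W/L; 39:Y/C; 43:Q/R; 45:H/A.
That gives 14 mismatches out of 45 aligned sites, so the Hamming distance is 14.

14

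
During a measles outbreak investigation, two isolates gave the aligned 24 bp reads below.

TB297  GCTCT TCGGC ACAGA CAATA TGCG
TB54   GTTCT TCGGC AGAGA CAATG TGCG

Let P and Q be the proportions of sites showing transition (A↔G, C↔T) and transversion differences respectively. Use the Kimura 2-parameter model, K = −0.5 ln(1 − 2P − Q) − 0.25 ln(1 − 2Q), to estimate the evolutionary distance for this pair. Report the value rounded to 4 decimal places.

0.1386

Mismatches occur at site 2 (C→T, transition), site 12 (C→G, transversion), site 20 (A→G, transition).
Of the 3 differences, 2 transitions and 1 transversion over 24 sites: P = 2/24 = 0.083333, Q = 1/24 = 0.041667.
d = −0.5·ln(0.791667) − 0.25·ln(0.916666) = −0.5·(-0.233614) − 0.25·(-0.087012) = 0.1386.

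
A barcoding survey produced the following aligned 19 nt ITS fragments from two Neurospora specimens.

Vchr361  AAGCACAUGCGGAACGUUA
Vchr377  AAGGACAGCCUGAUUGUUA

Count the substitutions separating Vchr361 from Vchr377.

6

Differing sites — 4:C/G; 8:U/G; 9:G/C; 11:G/U; 14:A/U; 15:C/U.
That gives 6 mismatches out of 19 aligned sites, so the Hamming distance is 6.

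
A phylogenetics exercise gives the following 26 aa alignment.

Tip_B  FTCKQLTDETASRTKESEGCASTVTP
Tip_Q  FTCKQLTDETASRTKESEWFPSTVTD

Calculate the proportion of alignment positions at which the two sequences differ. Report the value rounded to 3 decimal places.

The sequences differ at positions 19 (G/W), 20 (C/F), 21 (A/P), 26 (P/D).
There are 4 differences over 26 sites, so p = 4/26 = 0.154.

0.154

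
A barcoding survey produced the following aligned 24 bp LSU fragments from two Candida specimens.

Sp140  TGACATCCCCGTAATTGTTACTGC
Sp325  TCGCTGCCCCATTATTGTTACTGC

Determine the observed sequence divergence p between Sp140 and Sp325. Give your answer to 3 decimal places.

The sequences differ at positions 2 (G/C), 3 (A/G), 5 (A/T), 6 (T/G), 11 (G/A), 13 (A/T).
There are 6 differences over 24 sites, so p = 6/24 = 0.250.

0.250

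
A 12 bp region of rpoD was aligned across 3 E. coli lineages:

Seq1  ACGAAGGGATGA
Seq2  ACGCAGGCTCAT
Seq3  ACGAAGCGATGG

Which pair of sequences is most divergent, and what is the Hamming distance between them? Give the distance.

Pairwise Hamming distances:
  Seq1 vs Seq2: 6
  Seq1 vs Seq3: 2
  Seq2 vs Seq3: 7
The largest is 7, between Seq2 and Seq3.

7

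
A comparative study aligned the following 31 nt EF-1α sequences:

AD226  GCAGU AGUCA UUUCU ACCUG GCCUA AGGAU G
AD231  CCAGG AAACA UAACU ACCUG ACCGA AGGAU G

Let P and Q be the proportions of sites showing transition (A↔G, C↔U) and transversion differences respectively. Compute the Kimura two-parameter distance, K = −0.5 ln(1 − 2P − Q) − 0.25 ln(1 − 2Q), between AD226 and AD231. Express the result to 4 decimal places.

Differing sites — 1:G/C (Tv); 5:U/G (Tv); 7:G/A (Ti); 8:U/A (Tv); 12:U/A (Tv); 13:U/A (Tv); 21:G/A (Ti); 24:U/G (Tv).
Of the 8 differences, 2 transitions and 6 transversions over 31 sites: P = 2/31 = 0.064516, Q = 6/31 = 0.193548.
d = −0.5·ln(0.677420) − 0.25·ln(0.612904) = −0.5·(-0.389464) − 0.25·(-0.489547) = 0.3171.

0.3171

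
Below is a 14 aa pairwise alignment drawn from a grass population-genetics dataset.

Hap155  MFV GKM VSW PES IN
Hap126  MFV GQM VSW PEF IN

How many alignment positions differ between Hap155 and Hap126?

2

Mismatches occur at site 5 (K→Q), site 12 (S→F).
That gives 2 mismatches out of 14 aligned sites, so the Hamming distance is 2.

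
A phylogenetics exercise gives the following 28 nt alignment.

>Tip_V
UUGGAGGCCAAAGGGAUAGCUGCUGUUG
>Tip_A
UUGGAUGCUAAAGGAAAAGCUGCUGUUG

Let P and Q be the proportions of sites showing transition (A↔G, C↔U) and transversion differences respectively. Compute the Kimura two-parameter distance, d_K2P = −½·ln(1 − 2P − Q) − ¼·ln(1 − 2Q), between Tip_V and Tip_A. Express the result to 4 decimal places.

0.1591

Mismatches occur at site 6 (G→U, transversion), site 9 (C→U, transition), site 15 (G→A, transition), site 17 (U→A, transversion).
Of the 4 differences, 2 transitions and 2 transversions over 28 sites: P = 2/28 = 0.071429, Q = 2/28 = 0.071429.
d = −0.5·ln(0.785713) − 0.25·ln(0.857142) = −0.5·(-0.241164) − 0.25·(-0.154152) = 0.1591.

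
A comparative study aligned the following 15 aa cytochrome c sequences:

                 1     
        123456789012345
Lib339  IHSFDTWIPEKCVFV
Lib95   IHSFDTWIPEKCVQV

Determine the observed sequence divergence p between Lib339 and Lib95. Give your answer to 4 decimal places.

0.0667

Differing sites — 14:F/Q.
There are 1 differences over 15 sites, so p = 1/15 = 0.0667.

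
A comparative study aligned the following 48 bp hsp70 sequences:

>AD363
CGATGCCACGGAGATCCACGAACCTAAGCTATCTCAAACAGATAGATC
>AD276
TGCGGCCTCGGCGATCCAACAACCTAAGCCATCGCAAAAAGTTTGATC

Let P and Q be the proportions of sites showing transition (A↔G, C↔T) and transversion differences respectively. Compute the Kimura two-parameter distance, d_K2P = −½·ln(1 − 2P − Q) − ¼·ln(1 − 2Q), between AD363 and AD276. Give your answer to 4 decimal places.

0.3072

Differing sites — 1:C/T (Ti); 3:A/C (Tv); 4:T/G (Tv); 8:A/T (Tv); 12:A/C (Tv); 19:C/A (Tv); 20:G/C (Tv); 30:T/C (Ti); 34:T/G (Tv); 39:C/A (Tv); 42:A/T (Tv); 44:A/T (Tv).
Of the 12 differences, 2 transitions and 10 transversions over 48 sites: P = 2/48 = 0.041667, Q = 10/48 = 0.208333.
d = −0.5·ln(0.708333) − 0.25·ln(0.583334) = −0.5·(-0.344841) − 0.25·(-0.538995) = 0.3072.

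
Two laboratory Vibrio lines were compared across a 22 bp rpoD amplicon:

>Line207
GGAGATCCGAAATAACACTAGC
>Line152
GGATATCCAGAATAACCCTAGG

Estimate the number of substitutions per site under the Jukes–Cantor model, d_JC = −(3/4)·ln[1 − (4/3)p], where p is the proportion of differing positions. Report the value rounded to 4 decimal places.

Differing sites — 4:G/T; 9:G/A; 10:A/G; 17:A/C; 22:C/G.
p = 5/22 = 0.227273.
d = −0.75 · ln(1 − (4/3)·0.227273) = −0.75 · ln(0.696969) = −0.75 · (-0.361014) = 0.2708.

0.2708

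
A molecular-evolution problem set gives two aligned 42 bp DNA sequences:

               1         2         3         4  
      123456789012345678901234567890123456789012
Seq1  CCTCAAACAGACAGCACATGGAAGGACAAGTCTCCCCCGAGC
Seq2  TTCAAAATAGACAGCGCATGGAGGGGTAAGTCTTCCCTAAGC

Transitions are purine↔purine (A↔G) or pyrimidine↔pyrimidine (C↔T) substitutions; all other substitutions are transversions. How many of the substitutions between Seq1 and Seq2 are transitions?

11

Differing sites — 1:C/T (Ti); 2:C/T (Ti); 3:T/C (Ti); 4:C/A (Tv); 8:C/T (Ti); 16:A/G (Ti); 23:A/G (Ti); 26:A/G (Ti); 27:C/T (Ti); 34:C/T (Ti); 38:C/T (Ti); 39:G/A (Ti).
Of the 12 differences, 11 transitions and 1 transversion, so the answer is 11.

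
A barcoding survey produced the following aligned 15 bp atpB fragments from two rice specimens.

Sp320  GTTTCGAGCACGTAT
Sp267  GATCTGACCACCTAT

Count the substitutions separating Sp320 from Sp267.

Mismatches occur at site 2 (T→A), site 4 (T→C), site 5 (C→T), site 8 (G→C), site 12 (G→C).
That gives 5 mismatches out of 15 aligned sites, so the Hamming distance is 5.

5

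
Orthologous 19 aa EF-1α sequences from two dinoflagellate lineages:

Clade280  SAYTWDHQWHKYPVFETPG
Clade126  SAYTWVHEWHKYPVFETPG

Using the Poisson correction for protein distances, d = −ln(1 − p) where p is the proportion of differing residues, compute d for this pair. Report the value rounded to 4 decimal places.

0.1112

Differing sites — 6:D/V; 8:Q/E.
p = 2/19 = 0.105263.
d = −ln(1 − 0.105263) = −ln(0.894737) = 0.1112.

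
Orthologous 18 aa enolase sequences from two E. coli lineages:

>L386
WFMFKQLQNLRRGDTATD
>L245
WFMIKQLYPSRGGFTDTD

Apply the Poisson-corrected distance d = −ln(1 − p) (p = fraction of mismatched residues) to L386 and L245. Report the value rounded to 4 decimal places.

Differing sites — 4:F/I; 8:Q/Y; 9:N/P; 10:L/S; 12:R/G; 14:D/F; 16:A/D.
p = 7/18 = 0.388889.
d = −ln(1 − 0.388889) = −ln(0.611111) = 0.4925.

0.4925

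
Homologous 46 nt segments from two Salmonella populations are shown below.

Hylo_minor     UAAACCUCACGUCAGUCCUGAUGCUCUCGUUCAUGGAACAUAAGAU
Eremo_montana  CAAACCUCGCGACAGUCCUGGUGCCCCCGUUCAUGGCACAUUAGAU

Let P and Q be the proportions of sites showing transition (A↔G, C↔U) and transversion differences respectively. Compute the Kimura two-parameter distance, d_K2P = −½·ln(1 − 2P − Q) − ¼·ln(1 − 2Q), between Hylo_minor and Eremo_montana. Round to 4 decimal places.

Differing sites — 1:U/C (Ti); 9:A/G (Ti); 12:U/A (Tv); 21:A/G (Ti); 25:U/C (Ti); 27:U/C (Ti); 37:A/C (Tv); 42:A/U (Tv).
Of the 8 differences, 5 transitions and 3 transversions over 46 sites: P = 5/46 = 0.108696, Q = 3/46 = 0.065217.
d = −0.5·ln(0.717391) − 0.25·ln(0.869566) = −0.5·(-0.332134) − 0.25·(-0.139761) = 0.2010.

0.2010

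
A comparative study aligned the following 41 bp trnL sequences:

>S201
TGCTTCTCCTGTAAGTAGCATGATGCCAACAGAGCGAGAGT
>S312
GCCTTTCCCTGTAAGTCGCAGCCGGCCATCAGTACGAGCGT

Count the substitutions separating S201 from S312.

Mismatches occur at site 1 (T→G), site 2 (G→C), site 6 (C→T), site 7 (T→C), site 17 (A→C), site 21 (T→G), site 22 (G→C), site 23 (A→C), site 24 (T→G), site 29 (A→T), site 33 (A→T), site 34 (G→A), site 39 (A→C).
That gives 13 mismatches out of 41 aligned sites, so the Hamming distance is 13.

13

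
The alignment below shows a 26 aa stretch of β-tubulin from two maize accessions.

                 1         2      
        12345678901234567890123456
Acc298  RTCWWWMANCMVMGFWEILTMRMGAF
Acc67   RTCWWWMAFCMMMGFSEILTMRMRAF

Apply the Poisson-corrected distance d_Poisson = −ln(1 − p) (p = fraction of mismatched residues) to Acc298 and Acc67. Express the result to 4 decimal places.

Differing sites — 9:N/F; 12:V/M; 16:W/S; 24:G/R.
p = 4/26 = 0.153846.
d = −ln(1 − 0.153846) = −ln(0.846154) = 0.1671.

0.1671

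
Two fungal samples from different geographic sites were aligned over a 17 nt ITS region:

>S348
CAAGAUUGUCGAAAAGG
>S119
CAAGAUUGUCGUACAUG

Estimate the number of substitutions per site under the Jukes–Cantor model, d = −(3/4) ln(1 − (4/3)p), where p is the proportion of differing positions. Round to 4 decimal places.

The sequences differ at positions 12 (A/U), 14 (A/C), 16 (G/U).
p = 3/17 = 0.176471.
d = −0.75 · ln(1 − (4/3)·0.176471) = −0.75 · ln(0.764705) = −0.75 · (-0.268265) = 0.2012.

0.2012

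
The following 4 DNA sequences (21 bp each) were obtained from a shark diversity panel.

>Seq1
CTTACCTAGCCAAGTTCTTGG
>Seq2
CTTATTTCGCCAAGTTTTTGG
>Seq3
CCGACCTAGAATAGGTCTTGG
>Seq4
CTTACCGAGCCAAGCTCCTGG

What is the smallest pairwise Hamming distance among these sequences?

Pairwise Hamming distances:
  Seq1 vs Seq2: 4
  Seq1 vs Seq3: 6
  Seq1 vs Seq4: 3
  Seq2 vs Seq3: 10
  Seq2 vs Seq4: 7
  Seq3 vs Seq4: 8
The smallest is 3, between Seq1 and Seq4.

3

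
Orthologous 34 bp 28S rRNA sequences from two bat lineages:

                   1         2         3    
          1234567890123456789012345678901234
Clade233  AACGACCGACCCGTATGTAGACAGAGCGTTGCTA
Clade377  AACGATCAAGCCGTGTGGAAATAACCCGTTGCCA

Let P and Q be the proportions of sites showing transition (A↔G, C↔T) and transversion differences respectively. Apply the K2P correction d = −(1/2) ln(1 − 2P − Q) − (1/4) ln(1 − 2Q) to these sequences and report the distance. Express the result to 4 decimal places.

The sequences differ at positions 6 (C/T, transition), 8 (G/A, transition), 10 (C/G, transversion), 15 (A/G, transition), 18 (T/G, transversion), 20 (G/A, transition), 22 (C/T, transition), 24 (G/A, transition), 25 (A/C, transversion), 26 (G/C, transversion), 33 (T/C, transition).
Of the 11 differences, 7 transitions and 4 transversions over 34 sites: P = 7/34 = 0.205882, Q = 4/34 = 0.117647.
d = −0.5·ln(0.470589) − 0.25·ln(0.764706) = −0.5·(-0.753770) − 0.25·(-0.268264) = 0.4440.

0.4440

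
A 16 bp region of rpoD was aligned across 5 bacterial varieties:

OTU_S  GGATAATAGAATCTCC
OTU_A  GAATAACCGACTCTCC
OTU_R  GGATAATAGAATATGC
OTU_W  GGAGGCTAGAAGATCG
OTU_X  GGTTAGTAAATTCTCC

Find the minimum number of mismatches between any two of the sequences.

Pairwise Hamming distances:
  OTU_S vs OTU_A: 4
  OTU_S vs OTU_R: 2
  OTU_S vs OTU_W: 6
  OTU_S vs OTU_X: 4
  OTU_A vs OTU_R: 6
  OTU_A vs OTU_W: 10
  OTU_A vs OTU_X: 7
  OTU_R vs OTU_W: 6
  OTU_R vs OTU_X: 6
  OTU_W vs OTU_X: 9
The smallest is 2, between OTU_S and OTU_R.

2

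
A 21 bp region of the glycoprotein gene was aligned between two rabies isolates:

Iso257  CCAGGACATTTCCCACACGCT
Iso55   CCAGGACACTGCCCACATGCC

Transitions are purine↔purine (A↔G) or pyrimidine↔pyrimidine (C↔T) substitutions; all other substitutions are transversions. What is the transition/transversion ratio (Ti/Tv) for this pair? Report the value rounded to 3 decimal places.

3.000

The sequences differ at positions 9 (T/C, transition), 11 (T/G, transversion), 18 (C/T, transition), 21 (T/C, transition).
Of the 4 differences, 3 transitions and 1 transversion, so Ti/Tv = 3/1 = 3.000.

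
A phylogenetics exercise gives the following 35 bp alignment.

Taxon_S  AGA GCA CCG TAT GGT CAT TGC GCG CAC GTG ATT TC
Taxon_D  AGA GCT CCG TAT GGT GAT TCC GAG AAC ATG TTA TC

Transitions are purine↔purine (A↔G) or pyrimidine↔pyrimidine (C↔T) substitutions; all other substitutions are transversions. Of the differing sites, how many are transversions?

The sequences differ at positions 6 (A/T, transversion), 16 (C/G, transversion), 20 (G/C, transversion), 23 (C/A, transversion), 25 (C/A, transversion), 28 (G/A, transition), 31 (A/T, transversion), 33 (T/A, transversion).
Of the 8 differences, 1 transition and 7 transversions, so the answer is 7.

7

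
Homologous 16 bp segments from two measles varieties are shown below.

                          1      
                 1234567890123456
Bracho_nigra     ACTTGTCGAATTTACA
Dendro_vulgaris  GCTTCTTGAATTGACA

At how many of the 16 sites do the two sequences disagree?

The sequences differ at positions 1 (A/G), 5 (G/C), 7 (C/T), 13 (T/G).
That gives 4 mismatches out of 16 aligned sites, so the Hamming distance is 4.

4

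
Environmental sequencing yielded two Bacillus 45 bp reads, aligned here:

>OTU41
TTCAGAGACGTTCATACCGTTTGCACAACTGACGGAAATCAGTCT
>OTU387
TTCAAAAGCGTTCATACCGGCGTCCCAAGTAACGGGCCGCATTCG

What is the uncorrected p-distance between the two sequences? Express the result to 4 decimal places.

0.3556

The sequences differ at positions 5 (G/A), 7 (G/A), 8 (A/G), 20 (T/G), 21 (T/C), 22 (T/G), 23 (G/T), 25 (A/C), 29 (C/G), 31 (G/A), 36 (A/G), 37 (A/C), 38 (A/C), 39 (T/G), 42 (G/T), 45 (T/G).
There are 16 differences over 45 sites, so p = 16/45 = 0.3556.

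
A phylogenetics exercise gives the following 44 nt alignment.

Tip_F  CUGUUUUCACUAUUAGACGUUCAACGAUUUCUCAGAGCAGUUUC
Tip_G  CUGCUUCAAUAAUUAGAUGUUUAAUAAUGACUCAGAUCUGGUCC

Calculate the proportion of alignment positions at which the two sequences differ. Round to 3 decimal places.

Mismatches occur at site 4 (U↔C), site 7 (U↔C), site 8 (C↔A), site 10 (C↔U), site 11 (U↔A), site 18 (C↔U), site 22 (C↔U), site 25 (C↔U), site 26 (G↔A), site 29 (U↔G), site 30 (U↔A), site 37 (G↔U), site 39 (A↔U), site 41 (U↔G), site 43 (U↔C).
There are 15 differences over 44 sites, so p = 15/44 = 0.341.

0.341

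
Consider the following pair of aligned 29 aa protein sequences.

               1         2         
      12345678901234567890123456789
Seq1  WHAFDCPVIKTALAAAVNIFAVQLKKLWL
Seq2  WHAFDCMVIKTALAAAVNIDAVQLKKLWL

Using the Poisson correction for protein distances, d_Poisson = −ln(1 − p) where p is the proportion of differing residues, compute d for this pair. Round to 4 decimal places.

0.0715

The sequences differ at positions 7 (P/M), 20 (F/D).
p = 2/29 = 0.068966.
d = −ln(1 − 0.068966) = −ln(0.931034) = 0.0715.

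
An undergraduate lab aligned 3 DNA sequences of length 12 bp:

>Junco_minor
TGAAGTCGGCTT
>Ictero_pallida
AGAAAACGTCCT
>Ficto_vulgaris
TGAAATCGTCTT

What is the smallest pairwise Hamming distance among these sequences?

2

Pairwise Hamming distances:
  Junco_minor vs Ictero_pallida: 5
  Junco_minor vs Ficto_vulgaris: 2
  Ictero_pallida vs Ficto_vulgaris: 3
The smallest is 2, between Junco_minor and Ficto_vulgaris.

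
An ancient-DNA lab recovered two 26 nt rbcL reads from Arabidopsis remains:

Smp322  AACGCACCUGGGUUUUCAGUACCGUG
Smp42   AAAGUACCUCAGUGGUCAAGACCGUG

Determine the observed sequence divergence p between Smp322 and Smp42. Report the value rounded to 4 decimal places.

Differing sites — 3:C/A; 5:C/U; 10:G/C; 11:G/A; 14:U/G; 15:U/G; 19:G/A; 20:U/G.
There are 8 differences over 26 sites, so p = 8/26 = 0.3077.

0.3077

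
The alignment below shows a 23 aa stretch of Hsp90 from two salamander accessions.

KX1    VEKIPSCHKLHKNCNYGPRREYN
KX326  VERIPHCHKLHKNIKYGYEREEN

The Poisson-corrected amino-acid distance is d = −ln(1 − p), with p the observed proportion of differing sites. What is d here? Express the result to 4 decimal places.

The sequences differ at positions 3 (K/R), 6 (S/H), 14 (C/I), 15 (N/K), 18 (P/Y), 19 (R/E), 22 (Y/E).
p = 7/23 = 0.304348.
d = −ln(1 − 0.304348) = −ln(0.695652) = 0.3629.

0.3629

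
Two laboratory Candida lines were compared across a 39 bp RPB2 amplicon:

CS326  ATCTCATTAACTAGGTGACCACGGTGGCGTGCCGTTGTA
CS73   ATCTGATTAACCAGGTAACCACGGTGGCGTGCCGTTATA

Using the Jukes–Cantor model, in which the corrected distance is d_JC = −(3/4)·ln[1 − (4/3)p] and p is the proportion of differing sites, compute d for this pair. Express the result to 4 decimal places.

0.1103

The sequences differ at positions 5 (C/G), 12 (T/C), 17 (G/A), 37 (G/A).
p = 4/39 = 0.102564.
d = −0.75 · ln(1 − (4/3)·0.102564) = −0.75 · ln(0.863248) = −0.75 · (-0.147053) = 0.1103.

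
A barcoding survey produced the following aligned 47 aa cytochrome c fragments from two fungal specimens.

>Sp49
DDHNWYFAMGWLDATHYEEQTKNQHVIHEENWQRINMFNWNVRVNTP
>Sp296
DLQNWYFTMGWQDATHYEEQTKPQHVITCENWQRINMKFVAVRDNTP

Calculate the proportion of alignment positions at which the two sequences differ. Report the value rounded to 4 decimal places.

0.2553

The sequences differ at positions 2 (D/L), 3 (H/Q), 8 (A/T), 12 (L/Q), 23 (N/P), 28 (H/T), 29 (E/C), 38 (F/K), 39 (N/F), 40 (W/V), 41 (N/A), 44 (V/D).
There are 12 differences over 47 sites, so p = 12/47 = 0.2553.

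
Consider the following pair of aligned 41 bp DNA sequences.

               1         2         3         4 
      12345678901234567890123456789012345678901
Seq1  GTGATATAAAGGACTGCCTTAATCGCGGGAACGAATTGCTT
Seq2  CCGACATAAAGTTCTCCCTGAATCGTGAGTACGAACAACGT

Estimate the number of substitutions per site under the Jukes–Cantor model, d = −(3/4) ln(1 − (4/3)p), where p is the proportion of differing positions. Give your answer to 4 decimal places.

Mismatches occur at site 1 (G→C), site 2 (T→C), site 5 (T→C), site 12 (G→T), site 13 (A→T), site 16 (G→C), site 20 (T→G), site 26 (C→T), site 28 (G→A), site 30 (A→T), site 36 (T→C), site 37 (T→A), site 38 (G→A), site 40 (T→G).
p = 14/41 = 0.341463.
d = −0.75 · ln(1 − (4/3)·0.341463) = −0.75 · ln(0.544716) = −0.75 · (-0.607491) = 0.4556.

0.4556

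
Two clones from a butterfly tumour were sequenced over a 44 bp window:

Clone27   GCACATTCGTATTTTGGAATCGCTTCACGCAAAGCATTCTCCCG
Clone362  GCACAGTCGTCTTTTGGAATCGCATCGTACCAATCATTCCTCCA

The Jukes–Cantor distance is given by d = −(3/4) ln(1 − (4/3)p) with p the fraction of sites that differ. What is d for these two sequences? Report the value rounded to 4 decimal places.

0.3041

Mismatches occur at site 6 (T→G), site 11 (A→C), site 24 (T→A), site 27 (A→G), site 28 (C→T), site 29 (G→A), site 31 (A→C), site 34 (G→T), site 40 (T→C), site 41 (C→T), site 44 (G→A).
p = 11/44 = 0.250000.
d = −0.75 · ln(1 − (4/3)·0.250000) = −0.75 · ln(0.666667) = −0.75 · (-0.405465) = 0.3041.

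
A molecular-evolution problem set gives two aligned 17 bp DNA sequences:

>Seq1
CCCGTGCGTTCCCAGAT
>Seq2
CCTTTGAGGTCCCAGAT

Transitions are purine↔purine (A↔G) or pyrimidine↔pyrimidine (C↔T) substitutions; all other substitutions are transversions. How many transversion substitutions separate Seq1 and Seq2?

Mismatches occur at site 3 (C→T, transition), site 4 (G→T, transversion), site 7 (C→A, transversion), site 9 (T→G, transversion).
Of the 4 differences, 1 transition and 3 transversions, so the answer is 3.

3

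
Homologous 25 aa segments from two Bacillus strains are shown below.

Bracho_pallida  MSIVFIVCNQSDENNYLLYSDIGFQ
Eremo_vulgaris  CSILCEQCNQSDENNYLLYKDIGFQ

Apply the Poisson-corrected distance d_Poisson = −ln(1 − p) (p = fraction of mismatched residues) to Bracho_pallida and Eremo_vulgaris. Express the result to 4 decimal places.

0.2744

Mismatches occur at site 1 (M→C), site 4 (V→L), site 5 (F→C), site 6 (I→E), site 7 (V→Q), site 20 (S→K).
p = 6/25 = 0.240000.
d = −ln(1 − 0.240000) = −ln(0.760000) = 0.2744.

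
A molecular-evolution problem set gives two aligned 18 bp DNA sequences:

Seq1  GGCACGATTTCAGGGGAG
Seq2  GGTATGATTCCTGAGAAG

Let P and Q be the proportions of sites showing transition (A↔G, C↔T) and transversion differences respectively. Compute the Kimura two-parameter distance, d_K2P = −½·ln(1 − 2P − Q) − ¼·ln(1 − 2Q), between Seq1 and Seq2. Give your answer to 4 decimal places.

The sequences differ at positions 3 (C/T, transition), 5 (C/T, transition), 10 (T/C, transition), 12 (A/T, transversion), 14 (G/A, transition), 16 (G/A, transition).
Of the 6 differences, 5 transitions and 1 transversion over 18 sites: P = 5/18 = 0.277778, Q = 1/18 = 0.055556.
d = −0.5·ln(0.388888) − 0.25·ln(0.888888) = −0.5·(-0.944464) − 0.25·(-0.117784) = 0.5017.

0.5017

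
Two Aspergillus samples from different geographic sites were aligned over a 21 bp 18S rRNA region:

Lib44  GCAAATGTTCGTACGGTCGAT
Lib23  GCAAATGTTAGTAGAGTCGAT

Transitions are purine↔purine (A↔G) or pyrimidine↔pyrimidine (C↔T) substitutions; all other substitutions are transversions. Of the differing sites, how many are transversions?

Mismatches occur at site 10 (C/A, transversion), site 14 (C/G, transversion), site 15 (G/A, transition).
Of the 3 differences, 1 transition and 2 transversions, so the answer is 2.

2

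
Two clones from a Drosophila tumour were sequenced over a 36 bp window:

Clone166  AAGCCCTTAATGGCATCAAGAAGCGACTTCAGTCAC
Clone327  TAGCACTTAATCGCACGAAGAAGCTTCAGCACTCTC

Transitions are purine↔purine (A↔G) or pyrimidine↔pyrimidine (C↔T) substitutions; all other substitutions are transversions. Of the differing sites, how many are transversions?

Mismatches occur at site 1 (A↔T, transversion), site 5 (C↔A, transversion), site 12 (G↔C, transversion), site 16 (T↔C, transition), site 17 (C↔G, transversion), site 25 (G↔T, transversion), site 26 (A↔T, transversion), site 28 (T↔A, transversion), site 29 (T↔G, transversion), site 32 (G↔C, transversion), site 35 (A↔T, transversion).
Of the 11 differences, 1 transition and 10 transversions, so the answer is 10.

10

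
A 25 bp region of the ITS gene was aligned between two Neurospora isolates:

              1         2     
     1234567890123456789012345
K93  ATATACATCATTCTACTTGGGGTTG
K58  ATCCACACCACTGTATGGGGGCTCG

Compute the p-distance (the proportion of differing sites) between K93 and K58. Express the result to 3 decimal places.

0.400

Differing sites — 3:A/C; 4:T/C; 8:T/C; 11:T/C; 13:C/G; 16:C/T; 17:T/G; 18:T/G; 22:G/C; 24:T/C.
There are 10 differences over 25 sites, so p = 10/25 = 0.400.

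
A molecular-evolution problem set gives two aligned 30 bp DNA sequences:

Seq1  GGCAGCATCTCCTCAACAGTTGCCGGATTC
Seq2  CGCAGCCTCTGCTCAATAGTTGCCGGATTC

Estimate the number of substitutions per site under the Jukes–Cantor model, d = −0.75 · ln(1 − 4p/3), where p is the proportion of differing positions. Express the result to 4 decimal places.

0.1468

Differing sites — 1:G/C; 7:A/C; 11:C/G; 17:C/T.
p = 4/30 = 0.133333.
d = −0.75 · ln(1 − (4/3)·0.133333) = −0.75 · ln(0.822223) = −0.75 · (-0.195744) = 0.1468.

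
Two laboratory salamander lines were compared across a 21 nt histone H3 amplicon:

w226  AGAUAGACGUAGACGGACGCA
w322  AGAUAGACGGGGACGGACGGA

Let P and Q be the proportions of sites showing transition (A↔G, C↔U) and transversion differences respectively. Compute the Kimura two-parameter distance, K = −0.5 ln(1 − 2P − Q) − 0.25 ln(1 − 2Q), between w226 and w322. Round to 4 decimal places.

0.1585

The sequences differ at positions 10 (U/G, transversion), 11 (A/G, transition), 20 (C/G, transversion).
Of the 3 differences, 1 transition and 2 transversions over 21 sites: P = 1/21 = 0.047619, Q = 2/21 = 0.095238.
d = −0.5·ln(0.809524) − 0.25·ln(0.809524) = −0.5·(-0.211309) − 0.25·(-0.211309) = 0.1585.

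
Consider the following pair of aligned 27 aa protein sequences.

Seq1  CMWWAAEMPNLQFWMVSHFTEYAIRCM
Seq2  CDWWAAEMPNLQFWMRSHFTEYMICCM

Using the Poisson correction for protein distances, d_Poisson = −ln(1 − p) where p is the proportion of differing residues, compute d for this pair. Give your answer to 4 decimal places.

Differing sites — 2:M/D; 16:V/R; 23:A/M; 25:R/C.
p = 4/27 = 0.148148.
d = −ln(1 − 0.148148) = −ln(0.851852) = 0.1603.

0.1603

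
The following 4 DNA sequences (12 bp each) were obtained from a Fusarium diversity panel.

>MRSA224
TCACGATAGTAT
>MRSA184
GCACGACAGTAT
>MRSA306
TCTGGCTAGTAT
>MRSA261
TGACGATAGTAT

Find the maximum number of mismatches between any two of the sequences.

5

Pairwise Hamming distances:
  MRSA224 vs MRSA184: 2
  MRSA224 vs MRSA306: 3
  MRSA224 vs MRSA261: 1
  MRSA184 vs MRSA306: 5
  MRSA184 vs MRSA261: 3
  MRSA306 vs MRSA261: 4
The largest is 5, between MRSA184 and MRSA306.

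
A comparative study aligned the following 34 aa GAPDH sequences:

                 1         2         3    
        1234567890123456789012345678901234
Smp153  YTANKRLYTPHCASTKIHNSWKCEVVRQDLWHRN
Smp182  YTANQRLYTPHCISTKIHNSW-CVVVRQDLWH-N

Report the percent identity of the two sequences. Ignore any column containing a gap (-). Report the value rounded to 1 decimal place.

90.6%

Excluding the 2 gap columns leaves 32 comparable sites.
The sequences differ at positions 5 (K/Q), 13 (A/I), 24 (E/V).
29 of the 32 comparable sites match, so the percent identity is 29/32 × 100 = 90.6%.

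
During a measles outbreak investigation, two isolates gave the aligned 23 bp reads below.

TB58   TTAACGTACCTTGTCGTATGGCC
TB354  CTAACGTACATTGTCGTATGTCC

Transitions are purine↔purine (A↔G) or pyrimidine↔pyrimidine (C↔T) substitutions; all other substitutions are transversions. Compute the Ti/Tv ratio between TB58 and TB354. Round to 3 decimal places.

Differing sites — 1:T/C (Ti); 10:C/A (Tv); 21:G/T (Tv).
Of the 3 differences, 1 transition and 2 transversions, so Ti/Tv = 1/2 = 0.500.

0.500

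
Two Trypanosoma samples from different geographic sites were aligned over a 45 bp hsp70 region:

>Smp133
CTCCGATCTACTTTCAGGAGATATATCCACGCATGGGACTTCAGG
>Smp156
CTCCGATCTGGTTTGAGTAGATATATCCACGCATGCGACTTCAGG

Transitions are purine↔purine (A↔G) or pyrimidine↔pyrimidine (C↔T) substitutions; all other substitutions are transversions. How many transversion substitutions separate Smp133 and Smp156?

Mismatches occur at site 10 (A/G, transition), site 11 (C/G, transversion), site 15 (C/G, transversion), site 18 (G/T, transversion), site 36 (G/C, transversion).
Of the 5 differences, 1 transition and 4 transversions, so the answer is 4.

4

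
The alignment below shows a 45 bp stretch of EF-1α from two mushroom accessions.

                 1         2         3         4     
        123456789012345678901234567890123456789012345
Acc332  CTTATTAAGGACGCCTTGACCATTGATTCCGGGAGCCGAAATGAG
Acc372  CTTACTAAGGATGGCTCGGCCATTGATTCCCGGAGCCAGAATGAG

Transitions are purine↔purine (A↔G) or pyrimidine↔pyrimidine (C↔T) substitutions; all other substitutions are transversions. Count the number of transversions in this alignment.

Mismatches occur at site 5 (T→C, transition), site 12 (C→T, transition), site 14 (C→G, transversion), site 17 (T→C, transition), site 19 (A→G, transition), site 31 (G→C, transversion), site 38 (G→A, transition), site 39 (A→G, transition).
Of the 8 differences, 6 transitions and 2 transversions, so the answer is 2.

2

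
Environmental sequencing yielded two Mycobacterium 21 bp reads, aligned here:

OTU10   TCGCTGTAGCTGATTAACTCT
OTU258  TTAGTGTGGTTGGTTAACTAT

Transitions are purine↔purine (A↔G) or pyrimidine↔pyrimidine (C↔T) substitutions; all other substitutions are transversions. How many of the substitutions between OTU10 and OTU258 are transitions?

5

The sequences differ at positions 2 (C/T, transition), 3 (G/A, transition), 4 (C/G, transversion), 8 (A/G, transition), 10 (C/T, transition), 13 (A/G, transition), 20 (C/A, transversion).
Of the 7 differences, 5 transitions and 2 transversions, so the answer is 5.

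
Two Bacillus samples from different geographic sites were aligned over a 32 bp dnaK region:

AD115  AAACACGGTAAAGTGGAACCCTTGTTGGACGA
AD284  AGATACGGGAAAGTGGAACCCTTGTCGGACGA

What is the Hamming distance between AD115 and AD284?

Differing sites — 2:A/G; 4:C/T; 9:T/G; 26:T/C.
That gives 4 mismatches out of 32 aligned sites, so the Hamming distance is 4.

4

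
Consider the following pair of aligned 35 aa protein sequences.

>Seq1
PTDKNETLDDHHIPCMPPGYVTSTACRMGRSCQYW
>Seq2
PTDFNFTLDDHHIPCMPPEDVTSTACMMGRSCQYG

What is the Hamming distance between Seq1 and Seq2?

6

The sequences differ at positions 4 (K/F), 6 (E/F), 19 (G/E), 20 (Y/D), 27 (R/M), 35 (W/G).
That gives 6 mismatches out of 35 aligned sites, so the Hamming distance is 6.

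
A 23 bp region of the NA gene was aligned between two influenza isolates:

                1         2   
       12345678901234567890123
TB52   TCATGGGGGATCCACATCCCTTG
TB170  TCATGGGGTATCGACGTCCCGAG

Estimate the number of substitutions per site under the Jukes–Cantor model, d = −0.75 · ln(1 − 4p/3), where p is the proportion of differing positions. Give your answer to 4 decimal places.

Differing sites — 9:G/T; 13:C/G; 16:A/G; 21:T/G; 22:T/A.
p = 5/23 = 0.217391.
d = −0.75 · ln(1 − (4/3)·0.217391) = −0.75 · ln(0.710145) = −0.75 · (-0.342286) = 0.2567.

0.2567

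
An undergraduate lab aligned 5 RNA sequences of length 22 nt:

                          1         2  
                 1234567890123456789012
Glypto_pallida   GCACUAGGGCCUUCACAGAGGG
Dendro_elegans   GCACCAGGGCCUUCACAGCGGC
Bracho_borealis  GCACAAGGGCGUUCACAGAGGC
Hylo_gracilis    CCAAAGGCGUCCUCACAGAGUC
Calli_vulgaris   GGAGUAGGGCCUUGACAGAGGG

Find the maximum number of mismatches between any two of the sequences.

Pairwise Hamming distances:
  Glypto_pallida vs Dendro_elegans: 3
  Glypto_pallida vs Bracho_borealis: 3
  Glypto_pallida vs Hylo_gracilis: 9
  Glypto_pallida vs Calli_vulgaris: 3
  Dendro_elegans vs Bracho_borealis: 3
  Dendro_elegans vs Hylo_gracilis: 9
  Dendro_elegans vs Calli_vulgaris: 6
  Bracho_borealis vs Hylo_gracilis: 8
  Bracho_borealis vs Calli_vulgaris: 6
  Hylo_gracilis vs Calli_vulgaris: 11
The largest is 11, between Hylo_gracilis and Calli_vulgaris.

11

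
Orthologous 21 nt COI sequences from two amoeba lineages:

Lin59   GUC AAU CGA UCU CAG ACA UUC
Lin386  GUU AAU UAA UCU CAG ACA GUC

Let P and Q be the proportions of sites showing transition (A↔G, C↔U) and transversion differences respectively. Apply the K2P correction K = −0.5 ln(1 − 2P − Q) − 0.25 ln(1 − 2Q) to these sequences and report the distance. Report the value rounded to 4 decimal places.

The sequences differ at positions 3 (C/U, transition), 7 (C/U, transition), 8 (G/A, transition), 19 (U/G, transversion).
Of the 4 differences, 3 transitions and 1 transversion over 21 sites: P = 3/21 = 0.142857, Q = 1/21 = 0.047619.
d = −0.5·ln(0.666667) − 0.25·ln(0.904762) = −0.5·(-0.405465) − 0.25·(-0.100083) = 0.2278.

0.2278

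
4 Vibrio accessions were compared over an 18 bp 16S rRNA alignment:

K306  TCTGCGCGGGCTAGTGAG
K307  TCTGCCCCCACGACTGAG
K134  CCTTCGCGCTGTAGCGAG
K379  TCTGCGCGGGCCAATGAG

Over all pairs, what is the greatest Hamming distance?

9

Pairwise Hamming distances:
  K306 vs K307: 6
  K306 vs K134: 6
  K306 vs K379: 2
  K307 vs K134: 9
  K307 vs K379: 6
  K134 vs K379: 8
The largest is 9, between K307 and K134.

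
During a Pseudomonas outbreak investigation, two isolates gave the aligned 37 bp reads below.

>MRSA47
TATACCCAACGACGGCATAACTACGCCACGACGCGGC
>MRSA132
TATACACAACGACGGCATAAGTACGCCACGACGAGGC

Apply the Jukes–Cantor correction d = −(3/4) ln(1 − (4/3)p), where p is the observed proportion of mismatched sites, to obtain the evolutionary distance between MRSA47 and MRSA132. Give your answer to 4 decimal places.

The sequences differ at positions 6 (C/A), 21 (C/G), 34 (C/A).
p = 3/37 = 0.081081.
d = −0.75 · ln(1 − (4/3)·0.081081) = −0.75 · ln(0.891892) = −0.75 · (-0.114410) = 0.0858.

0.0858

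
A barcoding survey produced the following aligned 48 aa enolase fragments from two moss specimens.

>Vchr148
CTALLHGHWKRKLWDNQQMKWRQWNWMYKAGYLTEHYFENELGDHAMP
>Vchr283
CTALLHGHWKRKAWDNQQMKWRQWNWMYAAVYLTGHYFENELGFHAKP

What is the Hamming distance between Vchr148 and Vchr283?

6

The sequences differ at positions 13 (L/A), 29 (K/A), 31 (G/V), 35 (E/G), 44 (D/F), 47 (M/K).
That gives 6 mismatches out of 48 aligned sites, so the Hamming distance is 6.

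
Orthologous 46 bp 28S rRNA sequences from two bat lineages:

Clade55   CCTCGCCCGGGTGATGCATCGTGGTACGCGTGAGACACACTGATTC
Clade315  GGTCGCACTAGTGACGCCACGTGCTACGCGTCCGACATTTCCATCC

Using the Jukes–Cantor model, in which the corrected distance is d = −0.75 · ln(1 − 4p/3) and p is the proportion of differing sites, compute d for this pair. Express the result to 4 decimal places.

The sequences differ at positions 1 (C/G), 2 (C/G), 7 (C/A), 9 (G/T), 10 (G/A), 15 (T/C), 18 (A/C), 19 (T/A), 24 (G/C), 32 (G/C), 33 (A/C), 38 (C/T), 39 (A/T), 40 (C/T), 41 (T/C), 42 (G/C), 45 (T/C).
p = 17/46 = 0.369565.
d = −0.75 · ln(1 − (4/3)·0.369565) = −0.75 · ln(0.507247) = −0.75 · (-0.678757) = 0.5091.

0.5091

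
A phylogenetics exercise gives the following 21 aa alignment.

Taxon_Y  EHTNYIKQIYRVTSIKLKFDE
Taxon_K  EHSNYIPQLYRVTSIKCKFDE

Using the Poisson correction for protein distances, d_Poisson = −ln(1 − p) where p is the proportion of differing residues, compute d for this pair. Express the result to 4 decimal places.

0.2113

Mismatches occur at site 3 (T→S), site 7 (K→P), site 9 (I→L), site 17 (L→C).
p = 4/21 = 0.190476.
d = −ln(1 − 0.190476) = −ln(0.809524) = 0.2113.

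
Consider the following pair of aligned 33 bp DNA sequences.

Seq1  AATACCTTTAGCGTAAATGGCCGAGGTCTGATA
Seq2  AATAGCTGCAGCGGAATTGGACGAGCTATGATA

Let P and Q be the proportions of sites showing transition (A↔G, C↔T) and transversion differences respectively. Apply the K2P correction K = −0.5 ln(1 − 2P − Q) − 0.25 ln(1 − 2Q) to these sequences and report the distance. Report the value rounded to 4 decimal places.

0.2972

The sequences differ at positions 5 (C/G, transversion), 8 (T/G, transversion), 9 (T/C, transition), 14 (T/G, transversion), 17 (A/T, transversion), 21 (C/A, transversion), 26 (G/C, transversion), 28 (C/A, transversion).
Of the 8 differences, 1 transition and 7 transversions over 33 sites: P = 1/33 = 0.030303, Q = 7/33 = 0.212121.
d = −0.5·ln(0.727273) − 0.25·ln(0.575758) = −0.5·(-0.318453) − 0.25·(-0.552068) = 0.2972.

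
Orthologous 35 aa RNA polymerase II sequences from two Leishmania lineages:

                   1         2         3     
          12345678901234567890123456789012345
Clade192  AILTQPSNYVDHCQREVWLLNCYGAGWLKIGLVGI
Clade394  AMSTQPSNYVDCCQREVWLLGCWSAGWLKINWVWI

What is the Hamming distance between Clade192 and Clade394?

9

The sequences differ at positions 2 (I/M), 3 (L/S), 12 (H/C), 21 (N/G), 23 (Y/W), 24 (G/S), 31 (G/N), 32 (L/W), 34 (G/W).
That gives 9 mismatches out of 35 aligned sites, so the Hamming distance is 9.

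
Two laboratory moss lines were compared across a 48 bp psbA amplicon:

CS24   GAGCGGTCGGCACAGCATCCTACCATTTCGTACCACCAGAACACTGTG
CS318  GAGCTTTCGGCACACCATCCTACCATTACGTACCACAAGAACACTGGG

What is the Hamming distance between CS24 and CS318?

6

Differing sites — 5:G/T; 6:G/T; 15:G/C; 28:T/A; 37:C/A; 47:T/G.
That gives 6 mismatches out of 48 aligned sites, so the Hamming distance is 6.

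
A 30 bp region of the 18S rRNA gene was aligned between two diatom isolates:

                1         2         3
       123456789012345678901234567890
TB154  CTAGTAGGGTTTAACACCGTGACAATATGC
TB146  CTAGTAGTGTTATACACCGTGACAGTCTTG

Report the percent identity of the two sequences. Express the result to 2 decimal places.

The sequences differ at positions 8 (G/T), 12 (T/A), 13 (A/T), 25 (A/G), 27 (A/C), 29 (G/T), 30 (C/G).
23 of the 30 sites match, so the percent identity is 23/30 × 100 = 76.67%.

76.67%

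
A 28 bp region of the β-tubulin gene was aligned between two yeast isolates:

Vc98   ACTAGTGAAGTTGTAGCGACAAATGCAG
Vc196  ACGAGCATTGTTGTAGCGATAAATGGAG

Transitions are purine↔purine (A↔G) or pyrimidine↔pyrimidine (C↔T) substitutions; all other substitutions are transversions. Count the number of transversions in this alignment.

Differing sites — 3:T/G (Tv); 6:T/C (Ti); 7:G/A (Ti); 8:A/T (Tv); 9:A/T (Tv); 20:C/T (Ti); 26:C/G (Tv).
Of the 7 differences, 3 transitions and 4 transversions, so the answer is 4.

4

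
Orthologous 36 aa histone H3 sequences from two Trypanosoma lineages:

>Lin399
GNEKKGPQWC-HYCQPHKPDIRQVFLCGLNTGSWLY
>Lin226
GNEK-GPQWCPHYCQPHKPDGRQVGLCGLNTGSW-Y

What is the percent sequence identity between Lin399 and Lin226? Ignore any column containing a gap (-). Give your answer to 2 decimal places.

93.94%

Excluding the 3 gap columns leaves 33 comparable sites.
The sequences differ at positions 21 (I/G), 25 (F/G).
31 of the 33 comparable sites match, so the percent identity is 31/33 × 100 = 93.94%.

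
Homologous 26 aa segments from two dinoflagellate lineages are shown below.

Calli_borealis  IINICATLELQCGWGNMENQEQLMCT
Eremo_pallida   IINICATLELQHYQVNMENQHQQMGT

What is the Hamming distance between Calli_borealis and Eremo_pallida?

The sequences differ at positions 12 (C/H), 13 (G/Y), 14 (W/Q), 15 (G/V), 21 (E/H), 23 (L/Q), 25 (C/G).
That gives 7 mismatches out of 26 aligned sites, so the Hamming distance is 7.

7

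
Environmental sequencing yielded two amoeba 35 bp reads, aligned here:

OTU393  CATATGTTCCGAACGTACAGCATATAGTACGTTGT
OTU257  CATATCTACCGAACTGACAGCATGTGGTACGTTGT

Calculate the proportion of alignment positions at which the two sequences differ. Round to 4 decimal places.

Differing sites — 6:G/C; 8:T/A; 15:G/T; 16:T/G; 24:A/G; 26:A/G.
There are 6 differences over 35 sites, so p = 6/35 = 0.1714.

0.1714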